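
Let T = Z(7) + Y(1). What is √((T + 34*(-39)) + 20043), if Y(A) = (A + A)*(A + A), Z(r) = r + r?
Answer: √18735 ≈ 136.88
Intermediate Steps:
Z(r) = 2*r
Y(A) = 4*A² (Y(A) = (2*A)*(2*A) = 4*A²)
T = 18 (T = 2*7 + 4*1² = 14 + 4*1 = 14 + 4 = 18)
√((T + 34*(-39)) + 20043) = √((18 + 34*(-39)) + 20043) = √((18 - 1326) + 20043) = √(-1308 + 20043) = √18735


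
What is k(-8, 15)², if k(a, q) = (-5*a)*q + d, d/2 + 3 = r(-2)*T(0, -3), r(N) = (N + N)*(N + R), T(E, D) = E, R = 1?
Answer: 352836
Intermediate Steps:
r(N) = 2*N*(1 + N) (r(N) = (N + N)*(N + 1) = (2*N)*(1 + N) = 2*N*(1 + N))
d = -6 (d = -6 + 2*((2*(-2)*(1 - 2))*0) = -6 + 2*((2*(-2)*(-1))*0) = -6 + 2*(4*0) = -6 + 2*0 = -6 + 0 = -6)
k(a, q) = -6 - 5*a*q (k(a, q) = (-5*a)*q - 6 = -5*a*q - 6 = -6 - 5*a*q)
k(-8, 15)² = (-6 - 5*(-8)*15)² = (-6 + 600)² = 594² = 352836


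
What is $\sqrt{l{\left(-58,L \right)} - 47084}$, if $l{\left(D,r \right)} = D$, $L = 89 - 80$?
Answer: $9 i \sqrt{582} \approx 217.12 i$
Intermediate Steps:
$L = 9$ ($L = 89 - 80 = 9$)
$\sqrt{l{\left(-58,L \right)} - 47084} = \sqrt{-58 - 47084} = \sqrt{-47142} = 9 i \sqrt{582}$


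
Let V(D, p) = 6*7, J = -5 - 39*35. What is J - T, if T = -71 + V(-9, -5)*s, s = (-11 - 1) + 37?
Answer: -2349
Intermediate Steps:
J = -1370 (J = -5 - 1365 = -1370)
s = 25 (s = -12 + 37 = 25)
V(D, p) = 42
T = 979 (T = -71 + 42*25 = -71 + 1050 = 979)
J - T = -1370 - 1*979 = -1370 - 979 = -2349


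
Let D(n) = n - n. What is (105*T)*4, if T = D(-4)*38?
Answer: 0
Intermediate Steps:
D(n) = 0
T = 0 (T = 0*38 = 0)
(105*T)*4 = (105*0)*4 = 0*4 = 0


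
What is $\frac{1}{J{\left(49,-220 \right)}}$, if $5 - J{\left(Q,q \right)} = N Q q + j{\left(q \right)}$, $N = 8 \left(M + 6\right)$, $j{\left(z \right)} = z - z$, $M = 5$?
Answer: $\frac{1}{948645} \approx 1.0541 \cdot 10^{-6}$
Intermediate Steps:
$j{\left(z \right)} = 0$
$N = 88$ ($N = 8 \left(5 + 6\right) = 8 \cdot 11 = 88$)
$J{\left(Q,q \right)} = 5 - 88 Q q$ ($J{\left(Q,q \right)} = 5 - \left(88 Q q + 0\right) = 5 - 88 Q q$)
$\frac{1}{J{\left(49,-220 \right)}} = \frac{1}{5 - 4312 \left(-220\right)} = \frac{1}{5 + 948640} = \frac{1}{948645}$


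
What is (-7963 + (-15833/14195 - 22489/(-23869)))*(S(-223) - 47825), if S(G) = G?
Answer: 129637634671520976/338820455 ≈ 3.8261e+8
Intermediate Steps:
(-7963 + (-15833/14195 - 22489/(-23869)))*(S(-223) - 47825) = (-7963 + (-15833/14195 - 22489/(-23869)))*(-223 - 47825) = (-7963 + (-15833*1/14195 - 22489*(-1/23869)))*(-48048) = (-7963 + (-15833/14195 + 22489/23869))*(-48048) = (-7963 - 58686522/338820455)*(-48048) = -2698085969687/338820455*(-48048) = 129637634671520976/338820455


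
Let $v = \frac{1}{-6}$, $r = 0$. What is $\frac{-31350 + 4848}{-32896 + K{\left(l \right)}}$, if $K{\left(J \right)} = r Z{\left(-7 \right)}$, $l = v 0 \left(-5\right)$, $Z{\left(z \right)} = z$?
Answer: $\frac{13251}{16448} \approx 0.80563$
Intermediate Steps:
$v = - \frac{1}{6} \approx -0.16667$
$l = 0$ ($l = \left(- \frac{1}{6}\right) 0 \left(-5\right) = 0 \left(-5\right) = 0$)
$K{\left(J \right)} = 0$ ($K{\left(J \right)} = 0 \left(-7\right) = 0$)
$\frac{-31350 + 4848}{-32896 + K{\left(l \right)}} = \frac{-31350 + 4848}{-32896 + 0} = - \frac{26502}{-32896} = \left(-26502\right) \left(- \frac{1}{32896}\right) = \frac{13251}{16448}$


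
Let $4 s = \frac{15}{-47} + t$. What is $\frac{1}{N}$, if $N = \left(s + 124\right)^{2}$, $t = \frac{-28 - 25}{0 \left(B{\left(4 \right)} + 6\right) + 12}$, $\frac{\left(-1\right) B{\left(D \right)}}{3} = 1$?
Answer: $\frac{5089536}{76769447329} \approx 6.6296 \cdot 10^{-5}$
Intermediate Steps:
$B{\left(D \right)} = -3$ ($B{\left(D \right)} = \left(-3\right) 1 = -3$)
$t = - \frac{53}{12}$ ($t = \frac{-28 - 25}{0 \left(-3 + 6\right) + 12} = - \frac{53}{0 \cdot 3 + 12} = - \frac{53}{0 + 12} = - \frac{53}{12} \approx -4.4167$)
$s = - \frac{2671}{2256}$ ($s = \frac{\frac{15}{-47} - \frac{53}{12}}{4} = \frac{15 \left(- \frac{1}{47}\right) - \frac{53}{12}}{4} = \frac{- \frac{15}{47} - \frac{53}{12}}{4} = \frac{1}{4} \left(- \frac{2671}{564}\right) = - \frac{2671}{2256} \approx -1.184$)
$N = \frac{76769447329}{5089536}$ ($N = \left(- \frac{2671}{2256} + 124\right)^{2} = \left(\frac{277073}{2256}\right)^{2} = \frac{76769447329}{5089536} \approx 15084.0$)
$\frac{1}{N} = \frac{1}{\frac{76769447329}{5089536}} = \frac{5089536}{76769447329}$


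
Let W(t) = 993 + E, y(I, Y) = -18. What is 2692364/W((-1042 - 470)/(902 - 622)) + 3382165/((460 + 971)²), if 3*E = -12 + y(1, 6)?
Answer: 5516642665199/2012949063 ≈ 2740.6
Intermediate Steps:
E = -10 (E = (-12 - 18)/3 = (⅓)*(-30) = -10)
W(t) = 983 (W(t) = 993 - 10 = 983)
2692364/W((-1042 - 470)/(902 - 622)) + 3382165/((460 + 971)²) = 2692364/983 + 3382165/((460 + 971)²) = 2692364*(1/983) + 3382165/(1431²) = 2692364/983 + 3382165/2047761 = 5516642665199/2012949063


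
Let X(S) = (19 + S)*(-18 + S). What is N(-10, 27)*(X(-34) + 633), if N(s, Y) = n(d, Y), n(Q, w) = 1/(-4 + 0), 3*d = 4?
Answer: -1413/4 ≈ -353.25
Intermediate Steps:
d = 4/3 (d = (⅓)*4 = 4/3 ≈ 1.3333)
n(Q, w) = -¼ (n(Q, w) = 1/(-4) = -¼)
N(s, Y) = -¼
X(S) = (-18 + S)*(19 + S)
N(-10, 27)*(X(-34) + 633) = -((-342 - 34 + (-34)²) + 633)/4 = -((-342 - 34 + 1156) + 633)/4 = -(780 + 633)/4 = -¼*1413 = -1413/4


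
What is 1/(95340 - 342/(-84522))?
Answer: 14087/1343054637 ≈ 1.0489e-5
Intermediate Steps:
1/(95340 - 342/(-84522)) = 1/(95340 - 342*(-1/84522)) = 1/(95340 + 57/14087) = 1/(1343054637/14087) = 14087/1343054637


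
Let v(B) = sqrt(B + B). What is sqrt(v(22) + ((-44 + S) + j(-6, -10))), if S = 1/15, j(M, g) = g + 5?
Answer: sqrt(-11010 + 450*sqrt(11))/15 ≈ 6.5039*I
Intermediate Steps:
j(M, g) = 5 + g
S = 1/15 ≈ 0.066667
v(B) = sqrt(2)*sqrt(B) (v(B) = sqrt(2*B) = sqrt(2)*sqrt(B))
sqrt(v(22) + ((-44 + S) + j(-6, -10))) = sqrt(sqrt(2)*sqrt(22) + ((-44 + 1/15) + (5 - 10))) = sqrt(2*sqrt(11) + (-659/15 - 5)) = sqrt(2*sqrt(11) - 734/15) = sqrt(-734/15 + 2*sqrt(11))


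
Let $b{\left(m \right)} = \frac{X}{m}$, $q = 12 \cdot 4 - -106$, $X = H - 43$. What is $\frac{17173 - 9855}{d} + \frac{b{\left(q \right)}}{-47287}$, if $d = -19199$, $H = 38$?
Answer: $- \frac{53291028969}{139810919402} \approx -0.38117$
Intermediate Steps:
$X = -5$ ($X = 38 - 43 = -5$)
$q = 154$ ($q = 48 + 106 = 154$)
$b{\left(m \right)} = - \frac{5}{m}$
$\frac{17173 - 9855}{d} + \frac{b{\left(q \right)}}{-47287} = \frac{17173 - 9855}{-19199} + \frac{\left(-5\right) \frac{1}{154}}{-47287} = 7318 \left(- \frac{1}{19199}\right) + \left(-5\right) \frac{1}{154} \left(- \frac{1}{47287}\right) = - \frac{7318}{19199} - - \frac{5}{7282198} = - \frac{7318}{19199} + \frac{5}{7282198} = - \frac{53291028969}{139810919402}$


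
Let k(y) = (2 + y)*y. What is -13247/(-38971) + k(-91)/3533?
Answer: 362427780/137684543 ≈ 2.6323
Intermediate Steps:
k(y) = y*(2 + y)
-13247/(-38971) + k(-91)/3533 = -13247/(-38971) - 91*(2 - 91)/3533 = -13247*(-1/38971) - 91*(-89)*(1/3533) = 13247/38971 + 8099*(1/3533) = 13247/38971 + 8099/3533 = 362427780/137684543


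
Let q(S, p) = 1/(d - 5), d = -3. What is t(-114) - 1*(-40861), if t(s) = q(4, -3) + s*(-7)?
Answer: 333271/8 ≈ 41659.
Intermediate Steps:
q(S, p) = -⅛ (q(S, p) = 1/(-3 - 5) = 1/(-8) = -⅛)
t(s) = -⅛ - 7*s (t(s) = -⅛ + s*(-7) = -⅛ - 7*s)
t(-114) - 1*(-40861) = (-⅛ - 7*(-114)) - 1*(-40861) = (-⅛ + 798) + 40861 = 6383/8 + 40861 = 333271/8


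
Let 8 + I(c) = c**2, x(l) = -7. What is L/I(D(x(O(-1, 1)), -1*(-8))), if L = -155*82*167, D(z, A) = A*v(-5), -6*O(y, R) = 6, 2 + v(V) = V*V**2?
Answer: -1061285/516124 ≈ -2.0563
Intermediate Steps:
v(V) = -2 + V**3 (v(V) = -2 + V*V**2 = -2 + V**3)
O(y, R) = -1 (O(y, R) = -1/6*6 = -1)
D(z, A) = -127*A (D(z, A) = A*(-2 + (-5)**3) = A*(-2 - 125) = A*(-127) = -127*A)
I(c) = -8 + c**2
L = -2122570 (L = -12710*167 = -2122570)
L/I(D(x(O(-1, 1)), -1*(-8))) = -2122570/(-8 + (-(-127)*(-8))**2) = -2122570/(-8 + (-127*8)**2) = -2122570/(-8 + (-1016)**2) = -2122570/(-8 + 1032256) = -2122570/1032248 = -2122570*1/1032248 = -1061285/516124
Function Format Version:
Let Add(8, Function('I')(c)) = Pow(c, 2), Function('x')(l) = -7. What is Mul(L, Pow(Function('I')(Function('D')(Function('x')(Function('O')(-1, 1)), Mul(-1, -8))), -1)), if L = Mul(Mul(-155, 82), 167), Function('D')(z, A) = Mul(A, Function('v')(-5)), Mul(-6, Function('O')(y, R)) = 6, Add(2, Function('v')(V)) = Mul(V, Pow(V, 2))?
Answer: Rational(-1061285, 516124) ≈ -2.0563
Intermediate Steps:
Function('v')(V) = Add(-2, Pow(V, 3)) (Function('v')(V) = Add(-2, Mul(V, Pow(V, 2))) = Add(-2, Pow(V, 3)))
Function('O')(y, R) = -1 (Function('O')(y, R) = Mul(Rational(-1, 6), 6) = -1)
Function('D')(z, A) = Mul(-127, A) (Function('D')(z, A) = Mul(A, Add(-2, Pow(-5, 3))) = Mul(A, Add(-2, -125)) = Mul(A, -127) = Mul(-127, A))
Function('I')(c) = Add(-8, Pow(c, 2))
L = -2122570 (L = Mul(-12710, 167) = -2122570)
Mul(L, Pow(Function('I')(Function('D')(Function('x')(Function('O')(-1, 1)), Mul(-1, -8))), -1)) = Mul(-2122570, Pow(Add(-8, Pow(Mul(-127, Mul(-1, -8)), 2)), -1)) = Mul(-2122570, Pow(Add(-8, Pow(Mul(-127, 8), 2)), -1)) = Mul(-2122570, Pow(Add(-8, Pow(-1016, 2)), -1)) = Mul(-2122570, Pow(Add(-8, 1032256), -1)) = Mul(-2122570, Pow(1032248, -1)) = Mul(-2122570, Rational(1, 1032248)) = Rational(-1061285, 516124)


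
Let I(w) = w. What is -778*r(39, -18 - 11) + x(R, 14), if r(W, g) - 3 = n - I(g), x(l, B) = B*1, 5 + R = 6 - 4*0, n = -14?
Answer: -13990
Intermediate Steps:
R = 1 (R = -5 + (6 - 4*0) = -5 + (6 + 0) = -5 + 6 = 1)
x(l, B) = B
r(W, g) = -11 - g (r(W, g) = 3 + (-14 - g) = -11 - g)
-778*r(39, -18 - 11) + x(R, 14) = -778*(-11 - (-18 - 11)) + 14 = -778*(-11 - 1*(-29)) + 14 = -778*(-11 + 29) + 14 = -778*18 + 14 = -14004 + 14 = -13990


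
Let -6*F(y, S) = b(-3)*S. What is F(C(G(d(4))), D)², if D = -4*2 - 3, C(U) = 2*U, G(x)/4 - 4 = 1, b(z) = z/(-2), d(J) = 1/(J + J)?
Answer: 121/16 ≈ 7.5625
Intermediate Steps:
d(J) = 1/(2*J)
b(z) = -z/2 (b(z) = z*(-½) = -z/2)
G(x) = 20 (G(x) = 16 + 4*1 = 16 + 4 = 20)
D = -11 (D = -8 - 3 = -11)
F(y, S) = -S/4 (F(y, S) = -(-½*(-3))*S/6 = -S/4)
F(C(G(d(4))), D)² = (-¼*(-11))² = (11/4)² = 121/16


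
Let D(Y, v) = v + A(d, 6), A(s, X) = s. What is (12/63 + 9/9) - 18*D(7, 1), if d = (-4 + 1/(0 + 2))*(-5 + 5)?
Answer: -353/21 ≈ -16.810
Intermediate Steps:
d = 0 (d = (-4 + 1/2)*0 = -7/2*0 = 0)
D(Y, v) = v (D(Y, v) = v + 0 = v)
(12/63 + 9/9) - 18*D(7, 1) = (12/63 + 9/9) - 18*1 = (12*(1/63) + 9*(1/9)) - 18 = (4/21 + 1) - 18 = 25/21 - 18 = -353/21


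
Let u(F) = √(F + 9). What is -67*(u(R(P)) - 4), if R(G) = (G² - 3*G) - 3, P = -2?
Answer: 0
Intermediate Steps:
R(G) = -3 + G² - 3*G
u(F) = √(9 + F)
-67*(u(R(P)) - 4) = -67*(√(9 + (-3 + (-2)² - 3*(-2))) - 4) = -67*(√(9 + (-3 + 4 + 6)) - 4) = -67*(√(9 + 7) - 4) = -67*(√16 - 4) = -67*(4 - 4) = -67*0 = 0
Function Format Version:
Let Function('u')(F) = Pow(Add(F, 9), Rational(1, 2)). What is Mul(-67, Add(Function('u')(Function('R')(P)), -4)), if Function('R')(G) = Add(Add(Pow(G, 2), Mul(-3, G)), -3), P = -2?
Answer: 0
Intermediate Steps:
Function('R')(G) = Add(-3, Pow(G, 2), Mul(-3, G))
Function('u')(F) = Pow(Add(9, F), Rational(1, 2))
Mul(-67, Add(Function('u')(Function('R')(P)), -4)) = Mul(-67, Add(Pow(Add(9, Add(-3, Pow(-2, 2), Mul(-3, -2))), Rational(1, 2)), -4)) = Mul(-67, Add(Pow(Add(9, Add(-3, 4, 6)), Rational(1, 2)), -4)) = Mul(-67, Add(Pow(Add(9, 7), Rational(1, 2)), -4)) = Mul(-67, Add(Pow(16, Rational(1, 2)), -4)) = Mul(-67, Add(4, -4)) = Mul(-67, 0) = 0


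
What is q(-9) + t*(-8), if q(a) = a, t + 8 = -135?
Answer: 1135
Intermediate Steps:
t = -143 (t = -8 - 135 = -143)
q(-9) + t*(-8) = -9 - 143*(-8) = -9 + 1144 = 1135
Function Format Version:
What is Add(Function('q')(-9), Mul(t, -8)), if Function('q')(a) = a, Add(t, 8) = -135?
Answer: 1135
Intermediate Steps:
t = -143 (t = Add(-8, -135) = -143)
Add(Function('q')(-9), Mul(t, -8)) = Add(-9, Mul(-143, -8)) = Add(-9, 1144) = 1135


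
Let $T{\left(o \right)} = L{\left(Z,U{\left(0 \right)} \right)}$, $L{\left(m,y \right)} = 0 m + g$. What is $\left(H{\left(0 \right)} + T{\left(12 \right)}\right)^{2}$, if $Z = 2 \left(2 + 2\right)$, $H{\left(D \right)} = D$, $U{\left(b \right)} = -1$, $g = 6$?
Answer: $36$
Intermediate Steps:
$Z = 8$ ($Z = 2 \cdot 4 = 8$)
$L{\left(m,y \right)} = 6$ ($L{\left(m,y \right)} = 0 m + 6 = 0 + 6 = 6$)
$T{\left(o \right)} = 6$
$\left(H{\left(0 \right)} + T{\left(12 \right)}\right)^{2} = \left(0 + 6\right)^{2} = 6^{2} = 36$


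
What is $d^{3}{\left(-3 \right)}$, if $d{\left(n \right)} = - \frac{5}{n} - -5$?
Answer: $\frac{8000}{27} \approx 296.3$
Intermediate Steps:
$d{\left(n \right)} = 5 - \frac{5}{n}$ ($d{\left(n \right)} = - \frac{5}{n} + 5 = 5 - \frac{5}{n}$)
$d^{3}{\left(-3 \right)} = \left(5 - \frac{5}{-3}\right)^{3} = \left(5 - - \frac{5}{3}\right)^{3} = \left(5 + \frac{5}{3}\right)^{3} = \left(\frac{20}{3}\right)^{3} = \frac{8000}{27}$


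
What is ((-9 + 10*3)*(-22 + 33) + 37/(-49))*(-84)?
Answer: -135384/7 ≈ -19341.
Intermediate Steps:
((-9 + 10*3)*(-22 + 33) + 37/(-49))*(-84) = ((-9 + 30)*11 + 37*(-1/49))*(-84) = (21*11 - 37/49)*(-84) = (231 - 37/49)*(-84) = (11282/49)*(-84) = -135384/7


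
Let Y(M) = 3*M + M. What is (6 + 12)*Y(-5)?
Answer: -360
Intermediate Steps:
Y(M) = 4*M
(6 + 12)*Y(-5) = (6 + 12)*(4*(-5)) = 18*(-20) = -360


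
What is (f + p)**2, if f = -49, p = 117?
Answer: 4624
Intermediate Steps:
(f + p)**2 = (-49 + 117)**2 = 68**2 = 4624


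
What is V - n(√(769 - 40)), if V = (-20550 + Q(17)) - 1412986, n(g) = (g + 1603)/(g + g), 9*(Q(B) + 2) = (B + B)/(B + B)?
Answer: -38706338/27 ≈ -1.4336e+6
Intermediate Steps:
Q(B) = -17/9 (Q(B) = -2 + ((B + B)/(B + B))/9 = -2 + ((2*B)/((2*B)))/9 = -2 + ((2*B)*(1/(2*B)))/9 = -2 + (⅑)*1 = -2 + ⅑ = -17/9)
n(g) = (1603 + g)/(2*g) (n(g) = (1603 + g)/((2*g)) = (1603 + g)*(1/(2*g)) = (1603 + g)/(2*g))
V = -12901841/9 (V = (-20550 - 17/9) - 1412986 = -184967/9 - 1412986 = -12901841/9 ≈ -1.4335e+6)
V - n(√(769 - 40)) = -12901841/9 - (1603 + √(769 - 40))/(2*(√(769 - 40))) = -12901841/9 - (1603 + √729)/(2*(√729)) = -12901841/9 - (1603 + 27)/(2*27) = -12901841/9 - 1630/(2*27) = -12901841/9 - 1*815/27 = -12901841/9 - 815/27 = -38706338/27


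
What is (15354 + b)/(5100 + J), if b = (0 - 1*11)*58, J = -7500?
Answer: -3679/600 ≈ -6.1317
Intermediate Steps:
b = -638 (b = (0 - 11)*58 = -11*58 = -638)
(15354 + b)/(5100 + J) = (15354 - 638)/(5100 - 7500) = 14716/(-2400) = 14716*(-1/2400) = -3679/600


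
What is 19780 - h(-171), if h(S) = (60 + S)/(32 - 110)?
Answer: 514243/26 ≈ 19779.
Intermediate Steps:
h(S) = -10/13 - S/78 (h(S) = (60 + S)/(-78) = (60 + S)*(-1/78) = -10/13 - S/78)
19780 - h(-171) = 19780 - (-10/13 - 1/78*(-171)) = 19780 - (-10/13 + 57/26) = 19780 - 1*37/26 = 19780 - 37/26 = 514243/26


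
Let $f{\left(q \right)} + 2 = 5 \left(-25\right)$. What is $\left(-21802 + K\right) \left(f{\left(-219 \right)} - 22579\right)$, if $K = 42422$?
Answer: $-468197720$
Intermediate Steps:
$f{\left(q \right)} = -127$ ($f{\left(q \right)} = -2 + 5 \left(-25\right) = -2 - 125 = -127$)
$\left(-21802 + K\right) \left(f{\left(-219 \right)} - 22579\right) = \left(-21802 + 42422\right) \left(-127 - 22579\right) = 20620 \left(-22706\right) = -468197720$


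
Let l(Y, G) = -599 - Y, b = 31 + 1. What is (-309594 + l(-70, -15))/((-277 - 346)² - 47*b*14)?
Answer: -310123/367073 ≈ -0.84485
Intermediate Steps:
b = 32
(-309594 + l(-70, -15))/((-277 - 346)² - 47*b*14) = (-309594 + (-599 - 1*(-70)))/((-277 - 346)² - 47*32*14) = (-309594 + (-599 + 70))/((-623)² - 1504*14) = (-309594 - 529)/(388129 - 21056) = -310123/367073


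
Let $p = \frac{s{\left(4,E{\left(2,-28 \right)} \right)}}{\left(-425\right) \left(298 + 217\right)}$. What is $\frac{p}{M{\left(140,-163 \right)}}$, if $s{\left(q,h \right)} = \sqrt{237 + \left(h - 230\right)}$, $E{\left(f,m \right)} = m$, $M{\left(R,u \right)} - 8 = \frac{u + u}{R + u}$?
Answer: $- \frac{23 i \sqrt{21}}{111626250} \approx - 9.4422 \cdot 10^{-7} i$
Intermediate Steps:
$M{\left(R,u \right)} = 8 + \frac{2 u}{R + u}$ ($M{\left(R,u \right)} = 8 + \frac{u + u}{R + u} = 8 + \frac{2 u}{R + u}$)
$s{\left(q,h \right)} = \sqrt{7 + h}$ ($s{\left(q,h \right)} = \sqrt{237 + \left(-230 + h\right)} = \sqrt{7 + h}$)
$p = - \frac{i \sqrt{21}}{218875}$ ($p = \frac{\sqrt{7 - 28}}{\left(-425\right) \left(298 + 217\right)} = \frac{\sqrt{-21}}{\left(-425\right) 515} = \frac{i \sqrt{21}}{-218875} = i \sqrt{21} \left(- \frac{1}{218875}\right) = - \frac{i \sqrt{21}}{218875} \approx - 2.0937 \cdot 10^{-5} i$)
$\frac{p}{M{\left(140,-163 \right)}} = \frac{\left(- \frac{1}{218875}\right) i \sqrt{21}}{2 \frac{1}{140 - 163} \left(4 \cdot 140 + 5 \left(-163\right)\right)} = \frac{\left(- \frac{1}{218875}\right) i \sqrt{21}}{2 \frac{1}{-23} \left(560 - 815\right)} = \frac{\left(- \frac{1}{218875}\right) i \sqrt{21}}{2 \left(- \frac{1}{23}\right) \left(-255\right)} = \frac{\left(- \frac{1}{218875}\right) i \sqrt{21}}{\frac{510}{23}} = - \frac{i \sqrt{21}}{218875} \cdot \frac{23}{510} = - \frac{23 i \sqrt{21}}{111626250}$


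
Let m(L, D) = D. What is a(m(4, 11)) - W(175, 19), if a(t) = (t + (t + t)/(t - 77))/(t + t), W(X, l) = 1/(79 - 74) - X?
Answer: 28922/165 ≈ 175.28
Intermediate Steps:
W(X, l) = ⅕ - X (W(X, l) = 1/5 - X = ⅕ - X)
a(t) = (t + 2*t/(-77 + t))/(2*t) (a(t) = (t + (2*t)/(-77 + t))/((2*t)) = (t + 2*t/(-77 + t))*(1/(2*t)) = (t + 2*t/(-77 + t))/(2*t))
a(m(4, 11)) - W(175, 19) = (-75 + 11)/(2*(-77 + 11)) - (⅕ - 1*175) = (½)*(-64)/(-66) - (⅕ - 175) = (½)*(-1/66)*(-64) - 1*(-874/5) = 16/33 + 874/5 = 28922/165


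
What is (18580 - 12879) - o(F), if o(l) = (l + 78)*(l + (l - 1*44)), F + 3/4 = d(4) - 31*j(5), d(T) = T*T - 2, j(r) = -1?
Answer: 2087/8 ≈ 260.88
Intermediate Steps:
d(T) = -2 + T**2 (d(T) = T**2 - 2 = -2 + T**2)
F = 177/4 (F = -3/4 + ((-2 + 4**2) - 31*(-1)) = -3/4 + ((-2 + 16) + 31) = -3/4 + (14 + 31) = -3/4 + 45 = 177/4 ≈ 44.250)
o(l) = (-44 + 2*l)*(78 + l) (o(l) = (78 + l)*(l + (l - 44)) = (78 + l)*(l + (-44 + l)) = (78 + l)*(-44 + 2*l) = (-44 + 2*l)*(78 + l))
(18580 - 12879) - o(F) = (18580 - 12879) - (-3432 + 2*(177/4)**2 + 112*(177/4)) = 5701 - (-3432 + 2*(31329/16) + 4956) = 5701 - (-3432 + 31329/8 + 4956) = 5701 - 1*43521/8 = 5701 - 43521/8 = 2087/8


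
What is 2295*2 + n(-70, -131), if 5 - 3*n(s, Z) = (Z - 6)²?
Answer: -4994/3 ≈ -1664.7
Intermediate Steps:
n(s, Z) = 5/3 - (-6 + Z)²/3 (n(s, Z) = 5/3 - (Z - 6)²/3 = 5/3 - (-6 + Z)²/3)
2295*2 + n(-70, -131) = 2295*2 + (5/3 - (-6 - 131)²/3) = 4590 + (5/3 - ⅓*(-137)²) = 4590 + (5/3 - ⅓*18769) = 4590 + (5/3 - 18769/3) = 4590 - 18764/3 = -4994/3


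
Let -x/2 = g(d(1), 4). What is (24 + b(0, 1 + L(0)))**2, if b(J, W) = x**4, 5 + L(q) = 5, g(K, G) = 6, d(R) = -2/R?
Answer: 430977600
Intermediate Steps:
x = -12 (x = -2*6 = -12)
L(q) = 0 (L(q) = -5 + 5 = 0)
b(J, W) = 20736 (b(J, W) = (-12)**4 = 20736)
(24 + b(0, 1 + L(0)))**2 = (24 + 20736)**2 = 20760**2 = 430977600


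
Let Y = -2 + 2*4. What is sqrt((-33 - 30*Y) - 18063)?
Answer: 2*I*sqrt(4569) ≈ 135.19*I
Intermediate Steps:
Y = 6 (Y = -2 + 8 = 6)
sqrt((-33 - 30*Y) - 18063) = sqrt((-33 - 30*6) - 18063) = sqrt((-33 - 180) - 18063) = sqrt(-213 - 18063) = sqrt(-18276) = 2*I*sqrt(4569)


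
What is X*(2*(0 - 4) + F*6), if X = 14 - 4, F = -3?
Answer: -260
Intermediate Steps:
X = 10
X*(2*(0 - 4) + F*6) = 10*(2*(0 - 4) - 3*6) = 10*(2*(-4) - 18) = 10*(-8 - 18) = 10*(-26) = -260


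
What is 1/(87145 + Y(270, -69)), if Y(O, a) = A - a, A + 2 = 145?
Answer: 1/87357 ≈ 1.1447e-5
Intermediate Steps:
A = 143 (A = -2 + 145 = 143)
Y(O, a) = 143 - a
1/(87145 + Y(270, -69)) = 1/(87145 + (143 - 1*(-69))) = 1/(87145 + (143 + 69)) = 1/(87145 + 212) = 1/87357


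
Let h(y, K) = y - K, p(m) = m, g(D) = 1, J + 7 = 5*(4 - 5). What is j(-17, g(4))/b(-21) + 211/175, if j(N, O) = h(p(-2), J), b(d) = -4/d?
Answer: 18797/350 ≈ 53.706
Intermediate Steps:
J = -12 (J = -7 + 5*(4 - 5) = -7 + 5*(-1) = -7 - 5 = -12)
j(N, O) = 10 (j(N, O) = -2 - 1*(-12) = -2 + 12 = 10)
j(-17, g(4))/b(-21) + 211/175 = 10/((-4/(-21))) + 211/175 = 10/((-4*(-1/21))) + 211*(1/175) = 10/(4/21) + 211/175 = 10*(21/4) + 211/175 = 105/2 + 211/175 = 18797/350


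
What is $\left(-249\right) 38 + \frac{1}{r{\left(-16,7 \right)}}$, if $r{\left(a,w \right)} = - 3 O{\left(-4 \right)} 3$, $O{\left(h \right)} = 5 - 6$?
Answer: $- \frac{85157}{9} \approx -9461.9$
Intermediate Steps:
$O{\left(h \right)} = -1$ ($O{\left(h \right)} = 5 - 6 = -1$)
$r{\left(a,w \right)} = 9$ ($r{\left(a,w \right)} = \left(-3\right) \left(-1\right) 3 = 3 \cdot 3 = 9$)
$\left(-249\right) 38 + \frac{1}{r{\left(-16,7 \right)}} = \left(-249\right) 38 + \frac{1}{9} = -9462 + \frac{1}{9} = - \frac{85157}{9}$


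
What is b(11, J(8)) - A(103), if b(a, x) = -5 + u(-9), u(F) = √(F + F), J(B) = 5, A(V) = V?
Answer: -108 + 3*I*√2 ≈ -108.0 + 4.2426*I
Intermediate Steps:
u(F) = √2*√F (u(F) = √(2*F) = √2*√F)
b(a, x) = -5 + 3*I*√2 (b(a, x) = -5 + √2*√(-9) = -5 + √2*(3*I) = -5 + 3*I*√2)
b(11, J(8)) - A(103) = (-5 + 3*I*√2) - 1*103 = (-5 + 3*I*√2) - 103 = -108 + 3*I*√2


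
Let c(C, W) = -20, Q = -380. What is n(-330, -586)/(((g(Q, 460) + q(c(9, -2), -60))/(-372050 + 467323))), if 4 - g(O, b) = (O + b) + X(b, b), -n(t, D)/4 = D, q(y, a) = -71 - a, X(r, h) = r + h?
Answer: -223319912/1007 ≈ -2.2177e+5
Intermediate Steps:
X(r, h) = h + r
n(t, D) = -4*D
g(O, b) = 4 - O - 3*b (g(O, b) = 4 - ((O + b) + (b + b)) = 4 - ((O + b) + 2*b) = 4 - (O + 3*b) = 4 + (-O - 3*b) = 4 - O - 3*b)
n(-330, -586)/(((g(Q, 460) + q(c(9, -2), -60))/(-372050 + 467323))) = (-4*(-586))/((((4 - 1*(-380) - 3*460) + (-71 - 1*(-60)))/(-372050 + 467323))) = 2344/((((4 + 380 - 1380) + (-71 + 60))/95273)) = 2344/(((-996 - 11)*(1/95273))) = 2344/((-1007*1/95273)) = 2344/(-1007/95273) = 2344*(-95273/1007) = -223319912/1007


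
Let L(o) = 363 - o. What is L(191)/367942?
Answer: 86/183971 ≈ 0.00046746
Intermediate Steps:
L(191)/367942 = (363 - 1*191)/367942 = (363 - 191)*(1/367942) = 172*(1/367942) = 86/183971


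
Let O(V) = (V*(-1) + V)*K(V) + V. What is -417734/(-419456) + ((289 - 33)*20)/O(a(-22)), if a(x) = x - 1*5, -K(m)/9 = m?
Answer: -1068167951/5662656 ≈ -188.63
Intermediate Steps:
K(m) = -9*m
a(x) = -5 + x (a(x) = x - 5 = -5 + x)
O(V) = V (O(V) = (V*(-1) + V)*(-9*V) + V = (-V + V)*(-9*V) + V = 0*(-9*V) + V = 0 + V = V)
-417734/(-419456) + ((289 - 33)*20)/O(a(-22)) = -417734/(-419456) + ((289 - 33)*20)/(-5 - 22) = -417734*(-1/419456) + (256*20)/(-27) = 208867/209728 + 5120*(-1/27) = 208867/209728 - 5120/27 = -1068167951/5662656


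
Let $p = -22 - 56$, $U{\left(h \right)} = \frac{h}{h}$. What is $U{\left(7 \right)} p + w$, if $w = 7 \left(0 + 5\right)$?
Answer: $-43$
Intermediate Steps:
$U{\left(h \right)} = 1$
$p = -78$
$w = 35$ ($w = 7 \cdot 5 = 35$)
$U{\left(7 \right)} p + w = 1 \left(-78\right) + 35 = -78 + 35 = -43$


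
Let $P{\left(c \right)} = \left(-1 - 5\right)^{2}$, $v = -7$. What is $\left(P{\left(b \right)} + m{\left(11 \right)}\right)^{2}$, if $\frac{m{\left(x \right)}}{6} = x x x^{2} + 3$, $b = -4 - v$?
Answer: $7726410000$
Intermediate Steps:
$b = 3$ ($b = -4 - -7 = -4 + 7 = 3$)
$P{\left(c \right)} = 36$ ($P{\left(c \right)} = \left(-6\right)^{2} = 36$)
$m{\left(x \right)} = 18 + 6 x^{4}$ ($m{\left(x \right)} = 6 \left(x x x^{2} + 3\right) = 6 \left(x x^{3} + 3\right) = 6 \left(x^{4} + 3\right) = 6 \left(3 + x^{4}\right) = 18 + 6 x^{4}$)
$\left(P{\left(b \right)} + m{\left(11 \right)}\right)^{2} = \left(36 + \left(18 + 6 \cdot 11^{4}\right)\right)^{2} = \left(36 + \left(18 + 6 \cdot 14641\right)\right)^{2} = \left(36 + \left(18 + 87846\right)\right)^{2} = \left(36 + 87864\right)^{2} = 87900^{2} = 7726410000$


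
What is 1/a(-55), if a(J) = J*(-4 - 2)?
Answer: 1/330 ≈ 0.0030303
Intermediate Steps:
a(J) = -6*J (a(J) = J*(-6) = -6*J)
1/a(-55) = 1/(-6*(-55)) = 1/330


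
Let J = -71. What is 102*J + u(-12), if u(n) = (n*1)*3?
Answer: -7278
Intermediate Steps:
u(n) = 3*n (u(n) = n*3 = 3*n)
102*J + u(-12) = 102*(-71) + 3*(-12) = -7242 - 36 = -7278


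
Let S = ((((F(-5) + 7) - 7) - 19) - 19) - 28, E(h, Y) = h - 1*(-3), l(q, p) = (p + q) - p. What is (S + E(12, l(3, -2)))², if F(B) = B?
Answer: 3136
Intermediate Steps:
l(q, p) = q
E(h, Y) = 3 + h (E(h, Y) = h + 3 = 3 + h)
S = -71 (S = ((((-5 + 7) - 7) - 19) - 19) - 28 = (((2 - 7) - 19) - 19) - 28 = ((-5 - 19) - 19) - 28 = (-24 - 19) - 28 = -43 - 28 = -71)
(S + E(12, l(3, -2)))² = (-71 + (3 + 12))² = (-71 + 15)² = (-56)² = 3136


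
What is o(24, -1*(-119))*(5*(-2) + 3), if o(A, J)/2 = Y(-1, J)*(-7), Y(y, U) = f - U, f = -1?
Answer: -11760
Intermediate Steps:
Y(y, U) = -1 - U
o(A, J) = 14 + 14*J (o(A, J) = 2*((-1 - J)*(-7)) = 2*(7 + 7*J) = 14 + 14*J)
o(24, -1*(-119))*(5*(-2) + 3) = (14 + 14*(-1*(-119)))*(5*(-2) + 3) = (14 + 14*119)*(-10 + 3) = (14 + 1666)*(-7) = 1680*(-7) = -11760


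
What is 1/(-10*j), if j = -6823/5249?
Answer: 5249/68230 ≈ 0.076931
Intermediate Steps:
j = -6823/5249 (j = -6823*1/5249 = -6823/5249 ≈ -1.2999)
1/(-10*j) = 1/(-10*(-6823/5249)) = 1/(68230/5249) = 5249/68230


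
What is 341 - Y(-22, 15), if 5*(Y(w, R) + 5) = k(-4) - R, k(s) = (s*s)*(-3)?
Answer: 1793/5 ≈ 358.60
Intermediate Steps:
k(s) = -3*s² (k(s) = s²*(-3) = -3*s²)
Y(w, R) = -73/5 - R/5 (Y(w, R) = -5 + (-3*(-4)² - R)/5 = -5 + (-3*16 - R)/5 = -5 + (-48 - R)/5 = -5 + (-48/5 - R/5) = -73/5 - R/5)
341 - Y(-22, 15) = 341 - (-73/5 - ⅕*15) = 341 - (-73/5 - 3) = 341 - 1*(-88/5) = 341 + 88/5 = 1793/5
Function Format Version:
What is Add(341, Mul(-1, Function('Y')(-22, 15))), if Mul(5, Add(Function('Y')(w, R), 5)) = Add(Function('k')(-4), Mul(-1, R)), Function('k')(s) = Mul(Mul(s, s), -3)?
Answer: Rational(1793, 5) ≈ 358.60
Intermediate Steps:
Function('k')(s) = Mul(-3, Pow(s, 2)) (Function('k')(s) = Mul(Pow(s, 2), -3) = Mul(-3, Pow(s, 2)))
Function('Y')(w, R) = Add(Rational(-73, 5), Mul(Rational(-1, 5), R)) (Function('Y')(w, R) = Add(-5, Mul(Rational(1, 5), Add(Mul(-3, Pow(-4, 2)), Mul(-1, R)))) = Add(-5, Mul(Rational(1, 5), Add(Mul(-3, 16), Mul(-1, R)))) = Add(-5, Mul(Rational(1, 5), Add(-48, Mul(-1, R)))) = Add(-5, Add(Rational(-48, 5), Mul(Rational(-1, 5), R))) = Add(Rational(-73, 5), Mul(Rational(-1, 5), R)))
Add(341, Mul(-1, Function('Y')(-22, 15))) = Add(341, Mul(-1, Add(Rational(-73, 5), Mul(Rational(-1, 5), 15)))) = Add(341, Mul(-1, Add(Rational(-73, 5), -3))) = Add(341, Mul(-1, Rational(-88, 5))) = Add(341, Rational(88, 5)) = Rational(1793, 5)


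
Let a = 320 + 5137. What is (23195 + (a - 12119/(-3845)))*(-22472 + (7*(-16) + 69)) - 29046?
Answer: -496158639051/769 ≈ -6.4520e+8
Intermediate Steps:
a = 5457
(23195 + (a - 12119/(-3845)))*(-22472 + (7*(-16) + 69)) - 29046 = (23195 + (5457 - 12119/(-3845)))*(-22472 + (7*(-16) + 69)) - 29046 = (23195 + (5457 - 12119*(-1)/3845))*(-22472 + (-112 + 69)) - 29046 = (23195 + (5457 - 1*(-12119/3845)))*(-22472 - 43) - 29046 = (23195 + (5457 + 12119/3845))*(-22515) - 29046 = (23195 + 20994284/3845)*(-22515) - 29046 = (110179059/3845)*(-22515) - 29046 = -496136302677/769 - 29046 = -496158639051/769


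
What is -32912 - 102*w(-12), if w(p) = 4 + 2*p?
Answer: -30872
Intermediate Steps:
-32912 - 102*w(-12) = -32912 - 102*(4 + 2*(-12)) = -32912 - 102*(4 - 24) = -32912 - 102*(-20) = -32912 - 1*(-2040) = -32912 + 2040 = -30872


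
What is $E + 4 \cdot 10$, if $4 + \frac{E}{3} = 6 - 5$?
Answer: $31$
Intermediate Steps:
$E = -9$ ($E = -12 + 3 \left(6 - 5\right) = -12 + 3 \cdot 1 = -12 + 3 = -9$)
$E + 4 \cdot 10 = -9 + 4 \cdot 10 = -9 + 40 = 31$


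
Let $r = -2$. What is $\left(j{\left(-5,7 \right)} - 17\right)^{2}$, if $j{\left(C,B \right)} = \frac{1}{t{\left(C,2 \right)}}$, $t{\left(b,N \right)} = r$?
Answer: $\frac{1225}{4} \approx 306.25$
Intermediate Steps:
$t{\left(b,N \right)} = -2$
$j{\left(C,B \right)} = - \frac{1}{2}$ ($j{\left(C,B \right)} = \frac{1}{-2} = - \frac{1}{2}$)
$\left(j{\left(-5,7 \right)} - 17\right)^{2} = \left(- \frac{1}{2} - 17\right)^{2} = \left(- \frac{35}{2}\right)^{2} = \frac{1225}{4}$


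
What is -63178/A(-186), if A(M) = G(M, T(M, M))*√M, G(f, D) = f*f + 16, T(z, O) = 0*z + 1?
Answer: 1019*I*√186/103836 ≈ 0.13384*I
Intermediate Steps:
T(z, O) = 1 (T(z, O) = 0 + 1 = 1)
G(f, D) = 16 + f² (G(f, D) = f² + 16 = 16 + f²)
A(M) = √M*(16 + M²) (A(M) = (16 + M²)*√M = √M*(16 + M²))
-63178/A(-186) = -63178*(-I*√186/(186*(16 + (-186)²))) = -63178*(-I*√186/(186*(16 + 34596))) = -63178*(-I*√186/6437832) = -(-1019)*I*√186/103836 = 1019*I*√186/103836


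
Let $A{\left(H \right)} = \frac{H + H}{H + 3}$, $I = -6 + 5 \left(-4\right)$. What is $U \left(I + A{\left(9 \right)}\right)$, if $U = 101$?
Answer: $- \frac{4949}{2} \approx -2474.5$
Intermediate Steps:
$I = -26$ ($I = -6 - 20 = -26$)
$A{\left(H \right)} = \frac{2 H}{3 + H}$
$U \left(I + A{\left(9 \right)}\right) = 101 \left(-26 + 2 \cdot 9 \frac{1}{3 + 9}\right) = 101 \left(-26 + 2 \cdot 9 \cdot \frac{1}{12}\right) = 101 \left(-26 + \frac{3}{2}\right) = 101 \left(- \frac{49}{2}\right) = - \frac{4949}{2}$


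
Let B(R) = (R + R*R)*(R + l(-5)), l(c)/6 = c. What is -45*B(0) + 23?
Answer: 23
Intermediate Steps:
l(c) = 6*c
B(R) = (-30 + R)*(R + R**2) (B(R) = (R + R*R)*(R + 6*(-5)) = (R + R**2)*(R - 30) = (R + R**2)*(-30 + R) = (-30 + R)*(R + R**2))
-45*B(0) + 23 = -0*(-30 + 0**2 - 29*0) + 23 = -0*(-30 + 0 + 0) + 23 = -0*(-30) + 23 = -45*0 + 23 = 0 + 23 = 23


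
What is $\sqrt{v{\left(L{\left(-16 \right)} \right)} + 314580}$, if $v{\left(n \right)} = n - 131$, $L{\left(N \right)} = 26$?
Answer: $5 \sqrt{12579} \approx 560.78$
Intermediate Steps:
$v{\left(n \right)} = -131 + n$ ($v{\left(n \right)} = n - 131 = -131 + n$)
$\sqrt{v{\left(L{\left(-16 \right)} \right)} + 314580} = \sqrt{\left(-131 + 26\right) + 314580} = \sqrt{-105 + 314580} = \sqrt{314475} = 5 \sqrt{12579}$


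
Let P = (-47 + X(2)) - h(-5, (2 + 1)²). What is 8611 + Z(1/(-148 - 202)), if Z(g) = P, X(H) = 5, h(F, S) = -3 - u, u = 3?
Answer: 8575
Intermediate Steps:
h(F, S) = -6 (h(F, S) = -3 - 1*3 = -3 - 3 = -6)
P = -36 (P = (-47 + 5) - 1*(-6) = -42 + 6 = -36)
Z(g) = -36
8611 + Z(1/(-148 - 202)) = 8611 - 36 = 8575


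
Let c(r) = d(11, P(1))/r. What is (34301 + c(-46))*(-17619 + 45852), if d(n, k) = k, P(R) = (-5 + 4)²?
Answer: 44547297885/46 ≈ 9.6842e+8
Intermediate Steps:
P(R) = 1 (P(R) = (-1)² = 1)
c(r) = 1/r
(34301 + c(-46))*(-17619 + 45852) = (34301 + 1/(-46))*(-17619 + 45852) = (34301 - 1/46)*28233 = (1577845/46)*28233 = 44547297885/46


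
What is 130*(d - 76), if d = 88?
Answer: 1560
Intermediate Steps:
130*(d - 76) = 130*(88 - 76) = 130*12 = 1560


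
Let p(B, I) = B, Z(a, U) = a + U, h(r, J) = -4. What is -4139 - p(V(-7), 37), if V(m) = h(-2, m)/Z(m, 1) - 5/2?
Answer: -24823/6 ≈ -4137.2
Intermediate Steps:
Z(a, U) = U + a
V(m) = -5/2 - 4/(1 + m) (V(m) = -4/(1 + m) - 5/2 = -5/2 - 4/(1 + m))
-4139 - p(V(-7), 37) = -4139 - (-13 - 5*(-7))/(2*(1 - 7)) = -4139 - (-13 + 35)/(2*(-6)) = -4139 - (-1)*22/(2*6) = -4139 - 1*(-11/6) = -4139 + 11/6 = -24823/6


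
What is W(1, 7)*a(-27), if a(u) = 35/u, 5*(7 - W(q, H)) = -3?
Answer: -266/27 ≈ -9.8519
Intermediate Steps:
W(q, H) = 38/5 (W(q, H) = 7 - 1/5*(-3) = 7 + 3/5 = 38/5)
W(1, 7)*a(-27) = 38*(35/(-27))/5 = 38*(35*(-1/27))/5 = (38/5)*(-35/27) = -266/27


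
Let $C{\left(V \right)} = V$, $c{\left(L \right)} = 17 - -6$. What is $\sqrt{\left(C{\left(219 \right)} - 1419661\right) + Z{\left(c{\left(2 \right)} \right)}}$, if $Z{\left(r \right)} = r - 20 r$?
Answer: $i \sqrt{1419879} \approx 1191.6 i$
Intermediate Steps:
$c{\left(L \right)} = 23$ ($c{\left(L \right)} = 17 + 6 = 23$)
$Z{\left(r \right)} = - 19 r$
$\sqrt{\left(C{\left(219 \right)} - 1419661\right) + Z{\left(c{\left(2 \right)} \right)}} = \sqrt{\left(219 - 1419661\right) - 437} = \sqrt{-1419442 - 437} = \sqrt{-1419879} = i \sqrt{1419879}$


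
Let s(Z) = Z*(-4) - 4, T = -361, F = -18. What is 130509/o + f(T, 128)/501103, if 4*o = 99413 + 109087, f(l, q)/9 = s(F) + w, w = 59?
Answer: 21819343434/8706664625 ≈ 2.5061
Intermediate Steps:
s(Z) = -4 - 4*Z (s(Z) = -4*Z - 4 = -4 - 4*Z)
f(l, q) = 1143 (f(l, q) = 9*((-4 - 4*(-18)) + 59) = 9*((-4 + 72) + 59) = 9*(68 + 59) = 9*127 = 1143)
o = 52125 (o = (99413 + 109087)/4 = (¼)*208500 = 52125)
130509/o + f(T, 128)/501103 = 130509/52125 + 1143/501103 = 130509*(1/52125) + 1143*(1/501103) = 43503/17375 + 1143/501103 = 21819343434/8706664625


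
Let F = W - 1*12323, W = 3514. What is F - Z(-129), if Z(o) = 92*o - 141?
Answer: 3200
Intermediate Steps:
Z(o) = -141 + 92*o
F = -8809 (F = 3514 - 1*12323 = 3514 - 12323 = -8809)
F - Z(-129) = -8809 - (-141 + 92*(-129)) = -8809 - (-141 - 11868) = -8809 - 1*(-12009) = -8809 + 12009 = 3200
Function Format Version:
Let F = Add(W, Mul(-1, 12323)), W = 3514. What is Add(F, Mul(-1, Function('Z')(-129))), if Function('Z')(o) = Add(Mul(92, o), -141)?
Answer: 3200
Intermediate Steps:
Function('Z')(o) = Add(-141, Mul(92, o))
F = -8809 (F = Add(3514, Mul(-1, 12323)) = Add(3514, -12323) = -8809)
Add(F, Mul(-1, Function('Z')(-129))) = Add(-8809, Mul(-1, Add(-141, Mul(92, -129)))) = Add(-8809, Mul(-1, Add(-141, -11868))) = Add(-8809, Mul(-1, -12009)) = Add(-8809, 12009) = 3200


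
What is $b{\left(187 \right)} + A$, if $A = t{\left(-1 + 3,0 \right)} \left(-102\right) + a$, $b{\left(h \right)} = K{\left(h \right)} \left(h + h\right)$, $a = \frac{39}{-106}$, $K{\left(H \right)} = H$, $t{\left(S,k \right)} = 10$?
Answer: $\frac{7305269}{106} \approx 68918.0$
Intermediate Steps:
$a = - \frac{39}{106}$ ($a = 39 \left(- \frac{1}{106}\right) = - \frac{39}{106} \approx -0.36792$)
$b{\left(h \right)} = 2 h^{2}$ ($b{\left(h \right)} = h \left(h + h\right) = h 2 h = 2 h^{2}$)
$A = - \frac{108159}{106}$ ($A = 10 \left(-102\right) - \frac{39}{106} = -1020 - \frac{39}{106} = - \frac{108159}{106} \approx -1020.4$)
$b{\left(187 \right)} + A = 2 \cdot 187^{2} - \frac{108159}{106} = 2 \cdot 34969 - \frac{108159}{106} = 69938 - \frac{108159}{106} = \frac{7305269}{106}$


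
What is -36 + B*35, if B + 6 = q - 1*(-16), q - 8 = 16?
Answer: 1154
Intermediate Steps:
q = 24 (q = 8 + 16 = 24)
B = 34 (B = -6 + (24 - 1*(-16)) = -6 + (24 + 16) = -6 + 40 = 34)
-36 + B*35 = -36 + 34*35 = -36 + 1190 = 1154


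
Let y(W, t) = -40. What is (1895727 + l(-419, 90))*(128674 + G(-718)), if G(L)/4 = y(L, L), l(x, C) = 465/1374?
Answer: 55790698226097/229 ≈ 2.4363e+11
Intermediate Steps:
l(x, C) = 155/458 (l(x, C) = 465*(1/1374) = 155/458)
G(L) = -160 (G(L) = 4*(-40) = -160)
(1895727 + l(-419, 90))*(128674 + G(-718)) = (1895727 + 155/458)*(128674 - 160) = (868243121/458)*128514 = 55790698226097/229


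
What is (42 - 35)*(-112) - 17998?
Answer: -18782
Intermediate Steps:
(42 - 35)*(-112) - 17998 = 7*(-112) - 17998 = -784 - 17998 = -18782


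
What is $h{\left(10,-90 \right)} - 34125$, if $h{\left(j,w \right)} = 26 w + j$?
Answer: $-36455$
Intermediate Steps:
$h{\left(j,w \right)} = j + 26 w$
$h{\left(10,-90 \right)} - 34125 = \left(10 + 26 \left(-90\right)\right) - 34125 = \left(10 - 2340\right) - 34125 = -2330 - 34125 = -36455$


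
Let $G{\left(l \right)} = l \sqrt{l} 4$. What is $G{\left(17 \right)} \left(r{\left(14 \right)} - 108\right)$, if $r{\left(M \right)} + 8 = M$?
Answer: $- 6936 \sqrt{17} \approx -28598.0$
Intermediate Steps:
$G{\left(l \right)} = 4 l^{\frac{3}{2}}$ ($G{\left(l \right)} = l^{\frac{3}{2}} \cdot 4 = 4 l^{\frac{3}{2}}$)
$r{\left(M \right)} = -8 + M$
$G{\left(17 \right)} \left(r{\left(14 \right)} - 108\right) = 4 \cdot 17^{\frac{3}{2}} \left(\left(-8 + 14\right) - 108\right) = 4 \cdot 17 \sqrt{17} \left(6 - 108\right) = 68 \sqrt{17} \left(-102\right) = - 6936 \sqrt{17}$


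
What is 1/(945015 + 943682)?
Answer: 1/1888697 ≈ 5.2947e-7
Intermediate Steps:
1/(945015 + 943682) = 1/1888697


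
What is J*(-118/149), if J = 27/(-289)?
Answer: 3186/43061 ≈ 0.073988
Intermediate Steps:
J = -27/289 (J = 27*(-1/289) = -27/289 ≈ -0.093426)
J*(-118/149) = -(-3186)/(289*149) = -27/289*(-118/149) = 3186/43061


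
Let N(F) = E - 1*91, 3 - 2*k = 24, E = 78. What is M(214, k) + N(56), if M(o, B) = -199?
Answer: -212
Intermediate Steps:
k = -21/2 (k = 3/2 - 1/2*24 = 3/2 - 12 = -21/2 ≈ -10.500)
N(F) = -13 (N(F) = 78 - 1*91 = 78 - 91 = -13)
M(214, k) + N(56) = -199 - 13 = -212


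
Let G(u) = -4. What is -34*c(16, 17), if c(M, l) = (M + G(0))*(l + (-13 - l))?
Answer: 5304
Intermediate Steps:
c(M, l) = 52 - 13*M (c(M, l) = (M - 4)*(l + (-13 - l)) = (-4 + M)*(-13) = 52 - 13*M)
-34*c(16, 17) = -34*(52 - 13*16) = -34*(52 - 208) = -34*(-156) = 5304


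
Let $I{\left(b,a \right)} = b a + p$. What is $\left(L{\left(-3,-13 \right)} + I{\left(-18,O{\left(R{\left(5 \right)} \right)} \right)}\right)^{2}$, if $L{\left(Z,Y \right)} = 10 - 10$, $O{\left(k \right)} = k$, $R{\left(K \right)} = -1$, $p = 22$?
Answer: $1600$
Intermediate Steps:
$I{\left(b,a \right)} = 22 + a b$ ($I{\left(b,a \right)} = b a + 22 = a b + 22 = 22 + a b$)
$L{\left(Z,Y \right)} = 0$
$\left(L{\left(-3,-13 \right)} + I{\left(-18,O{\left(R{\left(5 \right)} \right)} \right)}\right)^{2} = \left(0 + \left(22 - -18\right)\right)^{2} = \left(0 + \left(22 + 18\right)\right)^{2} = \left(0 + 40\right)^{2} = 40^{2} = 1600$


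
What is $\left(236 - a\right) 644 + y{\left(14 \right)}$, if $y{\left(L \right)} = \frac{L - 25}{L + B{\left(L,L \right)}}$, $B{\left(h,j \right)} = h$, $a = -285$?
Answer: $\frac{9394661}{28} \approx 3.3552 \cdot 10^{5}$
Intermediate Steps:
$y{\left(L \right)} = \frac{-25 + L}{2 L}$ ($y{\left(L \right)} = \frac{L - 25}{L + L} = \frac{-25 + L}{2 L}$)
$\left(236 - a\right) 644 + y{\left(14 \right)} = \left(236 - -285\right) 644 + \frac{-25 + 14}{2 \cdot 14} = \left(236 + 285\right) 644 + \frac{1}{2} \cdot \frac{1}{14} \left(-11\right) = 521 \cdot 644 - \frac{11}{28} = 335524 - \frac{11}{28} = \frac{9394661}{28}$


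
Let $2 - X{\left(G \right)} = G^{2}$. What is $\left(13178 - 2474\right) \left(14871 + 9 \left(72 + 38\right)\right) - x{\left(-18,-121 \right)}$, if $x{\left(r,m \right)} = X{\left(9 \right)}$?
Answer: $169776223$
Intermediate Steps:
$X{\left(G \right)} = 2 - G^{2}$
$x{\left(r,m \right)} = -79$ ($x{\left(r,m \right)} = 2 - 9^{2} = 2 - 81 = -79$)
$\left(13178 - 2474\right) \left(14871 + 9 \left(72 + 38\right)\right) - x{\left(-18,-121 \right)} = \left(13178 - 2474\right) \left(14871 + 9 \left(72 + 38\right)\right) - -79 = 10704 \left(14871 + 9 \cdot 110\right) + 79 = 10704 \left(14871 + 990\right) + 79 = 10704 \cdot 15861 + 79 = 169776144 + 79 = 169776223$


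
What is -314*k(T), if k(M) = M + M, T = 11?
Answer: -6908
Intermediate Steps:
k(M) = 2*M
-314*k(T) = -628*11 = -314*22 = -6908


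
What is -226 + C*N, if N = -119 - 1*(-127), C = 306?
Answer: 2222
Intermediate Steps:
N = 8 (N = -119 + 127 = 8)
-226 + C*N = -226 + 306*8 = -226 + 2448 = 2222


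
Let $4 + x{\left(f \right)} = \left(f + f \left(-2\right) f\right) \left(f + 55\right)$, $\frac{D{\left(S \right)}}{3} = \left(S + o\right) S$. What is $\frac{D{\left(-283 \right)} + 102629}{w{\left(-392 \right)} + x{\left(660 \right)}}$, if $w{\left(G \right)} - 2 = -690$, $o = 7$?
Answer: $- \frac{336953}{622436792} \approx -0.00054135$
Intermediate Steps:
$w{\left(G \right)} = -688$ ($w{\left(G \right)} = 2 - 690 = -688$)
$D{\left(S \right)} = 3 S \left(7 + S\right)$ ($D{\left(S \right)} = 3 \left(S + 7\right) S = 3 \left(7 + S\right) S = 3 S \left(7 + S\right)$)
$x{\left(f \right)} = -4 + \left(55 + f\right) \left(f - 2 f^{2}\right)$ ($x{\left(f \right)} = -4 + \left(f + f \left(-2\right) f\right) \left(f + 55\right) = -4 + \left(f + - 2 f f\right) \left(55 + f\right) = -4 + \left(f - 2 f^{2}\right) \left(55 + f\right) = -4 + \left(55 + f\right) \left(f - 2 f^{2}\right)$)
$\frac{D{\left(-283 \right)} + 102629}{w{\left(-392 \right)} + x{\left(660 \right)}} = \frac{3 \left(-283\right) \left(7 - 283\right) + 102629}{-688 - \left(-36296 + 47480400 + 574992000\right)} = \frac{3 \left(-283\right) \left(-276\right) + 102629}{-688 - 622436104} = \frac{234324 + 102629}{-688 - 622436104} = \frac{336953}{-688 - 622436104} = \frac{336953}{-622436792} = 336953 \left(- \frac{1}{622436792}\right) = - \frac{336953}{622436792}$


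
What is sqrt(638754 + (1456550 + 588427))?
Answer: sqrt(2683731) ≈ 1638.2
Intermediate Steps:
sqrt(638754 + (1456550 + 588427)) = sqrt(638754 + 2044977) = sqrt(2683731)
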